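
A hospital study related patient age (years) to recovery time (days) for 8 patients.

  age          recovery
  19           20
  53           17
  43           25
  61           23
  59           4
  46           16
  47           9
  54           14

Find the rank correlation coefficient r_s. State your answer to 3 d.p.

-0.333

Rank age: 1, 5, 2, 8, 7, 3, 4, 6
Rank recovery: 6, 5, 8, 7, 1, 4, 2, 3
d = rank(age) − rank(recovery): -5, 0, -6, 1, 6, -1, 2, 3; Σd² = 112
ρ = 1 − 6Σd² / [n(n²−1)] = 1 − 6×112 / (8×63) = 1 − 672/504 ≈ -0.333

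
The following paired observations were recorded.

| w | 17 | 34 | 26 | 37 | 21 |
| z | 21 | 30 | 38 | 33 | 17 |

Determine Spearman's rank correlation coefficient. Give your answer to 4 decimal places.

Rank w: 1, 4, 3, 5, 2
Rank z: 2, 3, 5, 4, 1
d = rank(w) − rank(z): -1, 1, -2, 1, 1; Σd² = 8
ρ = 1 − 6Σd² / [n(n²−1)] = 1 − 6×8 / (5×24) = 1 − 48/120 ≈ 0.6000

0.6000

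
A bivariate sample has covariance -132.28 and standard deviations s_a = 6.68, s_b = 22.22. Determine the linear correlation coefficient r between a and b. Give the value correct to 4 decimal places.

r = Cov(a,b) / (s_a · s_b) = -132.28 / (6.68 × 22.22)
  = -132.28 / 148.4296 ≈ -0.8912

-0.8912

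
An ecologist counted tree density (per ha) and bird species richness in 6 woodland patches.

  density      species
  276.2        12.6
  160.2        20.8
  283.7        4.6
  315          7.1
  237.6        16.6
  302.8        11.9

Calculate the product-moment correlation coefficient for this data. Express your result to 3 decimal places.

-0.843

n = 6, Σx = 1575.5, Σy = 73.6, Σx² = 429802.77, Σy² = 1080.14, Σxy = 17901.28
nΣxy − ΣxΣy = 107407.68 − 115956.8 = -8549.12
nΣx² − (Σx)² = 2578816.62 − 2482200.25 = 96616.37; nΣy² − (Σy)² = 6480.84 − 5416.96 = 1063.88
r = -8549.12 / √(96616.37 × 1063.88) = -8549.12 / 10138.4527 ≈ -0.843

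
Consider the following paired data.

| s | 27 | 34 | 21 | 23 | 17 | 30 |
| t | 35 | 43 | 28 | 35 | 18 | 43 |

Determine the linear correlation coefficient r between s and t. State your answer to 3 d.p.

n = 6, Σs = 152, Σt = 202, Σs² = 4044, Σt² = 7256, Σst = 5396
nΣst − ΣsΣt = 32376 − 30704 = 1672
nΣs² − (Σs)² = 24264 − 23104 = 1160; nΣt² − (Σt)² = 43536 − 40804 = 2732
r = 1672 / √(1160 × 2732) = 1672 / 1780.2022 ≈ 0.939

0.939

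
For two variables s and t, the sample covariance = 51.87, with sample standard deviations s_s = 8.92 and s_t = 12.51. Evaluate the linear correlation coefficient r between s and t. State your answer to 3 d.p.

r = Cov(s,t) / (s_s · s_t) = 51.87 / (8.92 × 12.51)
  = 51.87 / 111.5892 ≈ 0.465

0.465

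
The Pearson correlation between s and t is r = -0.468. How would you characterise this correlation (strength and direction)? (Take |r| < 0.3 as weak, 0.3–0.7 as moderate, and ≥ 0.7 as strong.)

r = -0.468 < 0 so the relationship is negative.
|r| = 0.468, which falls in the moderate range.

moderate negative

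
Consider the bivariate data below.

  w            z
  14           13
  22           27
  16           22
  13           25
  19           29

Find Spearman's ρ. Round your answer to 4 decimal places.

Rank w: 2, 5, 3, 1, 4
Rank z: 1, 4, 2, 3, 5
d = rank(w) − rank(z): 1, 1, 1, -2, -1; Σd² = 8
ρ = 1 − 6Σd² / [n(n²−1)] = 1 − 6×8 / (5×24) = 1 − 48/120 ≈ 0.6000

0.6000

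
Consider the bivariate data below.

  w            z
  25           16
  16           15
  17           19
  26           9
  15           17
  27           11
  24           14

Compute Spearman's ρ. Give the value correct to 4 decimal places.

-0.7143

Rank w: 5, 2, 3, 6, 1, 7, 4
Rank z: 5, 4, 7, 1, 6, 2, 3
d = rank(w) − rank(z): 0, -2, -4, 5, -5, 5, 1; Σd² = 96
ρ = 1 − 6Σd² / [n(n²−1)] = 1 − 6×96 / (7×48) = 1 − 576/336 ≈ -0.7143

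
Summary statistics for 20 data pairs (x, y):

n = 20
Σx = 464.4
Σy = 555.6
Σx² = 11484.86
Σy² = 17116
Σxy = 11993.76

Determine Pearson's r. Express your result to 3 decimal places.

-0.835

r = (nΣxy − ΣxΣy) / √[(nΣx² − (Σx)²)(nΣy² − (Σy)²)]
Numerator: 20×11993.76 − 464.4×555.6 = -18145.44
Denominator: √[(229697.2 − 215667.36)(342320 − 308691.36)] = √[14029.84 × 33628.64] = 21721.0598
r = -18145.44 / 21721.0598 ≈ -0.835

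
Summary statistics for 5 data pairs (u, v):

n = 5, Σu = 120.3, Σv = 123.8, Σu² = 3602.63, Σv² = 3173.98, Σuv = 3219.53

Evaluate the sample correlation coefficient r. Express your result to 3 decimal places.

r = (nΣuv − ΣuΣv) / √[(nΣu² − (Σu)²)(nΣv² − (Σv)²)]
Numerator: 5×3219.53 − 120.3×123.8 = 1204.51
Denominator: √[(18013.15 − 14472.09)(15869.9 − 15326.44)] = √[3541.06 × 543.46] = 1387.2363
r = 1204.51 / 1387.2363 ≈ 0.868

0.868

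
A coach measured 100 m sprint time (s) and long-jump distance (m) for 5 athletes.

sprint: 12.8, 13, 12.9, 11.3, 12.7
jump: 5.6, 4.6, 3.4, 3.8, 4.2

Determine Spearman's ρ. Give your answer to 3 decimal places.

0.200

Rank sprint: 3, 5, 4, 1, 2
Rank jump: 5, 4, 1, 2, 3
d = rank(sprint) − rank(jump): -2, 1, 3, -1, -1; Σd² = 16
ρ = 1 − 6Σd² / [n(n²−1)] = 1 − 6×16 / (5×24) = 1 − 96/120 ≈ 0.200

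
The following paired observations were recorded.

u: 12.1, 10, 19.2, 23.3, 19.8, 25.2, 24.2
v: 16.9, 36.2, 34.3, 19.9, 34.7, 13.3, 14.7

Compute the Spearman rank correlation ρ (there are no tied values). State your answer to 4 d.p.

-0.7500

Rank u: 2, 1, 3, 5, 4, 7, 6
Rank v: 3, 7, 5, 4, 6, 1, 2
d = rank(u) − rank(v): -1, -6, -2, 1, -2, 6, 4; Σd² = 98
ρ = 1 − 6Σd² / [n(n²−1)] = 1 − 6×98 / (7×48) = 1 − 588/336 ≈ -0.7500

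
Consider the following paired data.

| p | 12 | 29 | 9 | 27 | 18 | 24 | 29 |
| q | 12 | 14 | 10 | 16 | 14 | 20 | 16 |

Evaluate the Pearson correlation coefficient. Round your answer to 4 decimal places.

0.7032

n = 7, Σp = 148, Σq = 102, Σp² = 3536, Σq² = 1548, Σpq = 2268
nΣpq − ΣpΣq = 15876 − 15096 = 780
nΣp² − (Σp)² = 24752 − 21904 = 2848; nΣq² − (Σq)² = 10836 − 10404 = 432
r = 780 / √(2848 × 432) = 780 / 1109.2051 ≈ 0.7032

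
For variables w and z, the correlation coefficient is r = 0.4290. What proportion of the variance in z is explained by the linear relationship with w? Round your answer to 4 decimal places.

r² = (0.4290)² = 0.1840

0.1840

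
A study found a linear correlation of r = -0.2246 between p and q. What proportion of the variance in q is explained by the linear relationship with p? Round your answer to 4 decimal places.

r² = (-0.2246)² = 0.0504

0.0504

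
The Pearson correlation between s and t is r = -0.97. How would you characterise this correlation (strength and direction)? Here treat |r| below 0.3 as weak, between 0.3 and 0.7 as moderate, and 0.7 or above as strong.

r = -0.97 < 0 so the relationship is negative.
|r| = 0.97, which falls in the strong range.

strong negative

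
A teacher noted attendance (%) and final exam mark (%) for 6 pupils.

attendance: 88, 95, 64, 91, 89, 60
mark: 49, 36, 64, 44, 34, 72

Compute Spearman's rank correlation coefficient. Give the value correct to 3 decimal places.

-0.829

Rank attendance: 3, 6, 2, 5, 4, 1
Rank mark: 4, 2, 5, 3, 1, 6
d = rank(attendance) − rank(mark): -1, 4, -3, 2, 3, -5; Σd² = 64
ρ = 1 − 6Σd² / [n(n²−1)] = 1 − 6×64 / (6×35) = 1 − 384/210 ≈ -0.829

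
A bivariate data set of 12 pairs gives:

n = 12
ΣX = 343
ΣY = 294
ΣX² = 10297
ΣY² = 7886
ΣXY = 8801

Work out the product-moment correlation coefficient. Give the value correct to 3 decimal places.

r = (nΣXY − ΣXΣY) / √[(nΣX² − (ΣX)²)(nΣY² − (ΣY)²)]
Numerator: 12×8801 − 343×294 = 4770
Denominator: √[(123564 − 117649)(94632 − 86436)] = √[5915 × 8196] = 6962.7107
r = 4770 / 6962.7107 ≈ 0.685

0.685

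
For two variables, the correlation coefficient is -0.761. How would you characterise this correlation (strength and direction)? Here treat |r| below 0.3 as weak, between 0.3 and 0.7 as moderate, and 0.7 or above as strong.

r = -0.761 < 0 so the relationship is negative.
|r| = 0.761, which falls in the strong range.

strong negative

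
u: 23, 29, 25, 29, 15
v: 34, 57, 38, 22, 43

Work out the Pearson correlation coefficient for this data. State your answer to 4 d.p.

-0.0909

n = 5, Σu = 121, Σv = 194, Σu² = 3061, Σv² = 8182, Σuv = 4668
nΣuv − ΣuΣv = 23340 − 23474 = -134
nΣu² − (Σu)² = 15305 − 14641 = 664; nΣv² − (Σv)² = 40910 − 37636 = 3274
r = -134 / √(664 × 3274) = -134 / 1474.4273 ≈ -0.0909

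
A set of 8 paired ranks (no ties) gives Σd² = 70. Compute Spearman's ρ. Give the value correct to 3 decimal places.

ρ = 1 − 6Σd² / [n(n²−1)] = 1 − 6×70 / (8×63)
  = 1 − 420/504 = 1 − 0.8333 ≈ 0.167

0.167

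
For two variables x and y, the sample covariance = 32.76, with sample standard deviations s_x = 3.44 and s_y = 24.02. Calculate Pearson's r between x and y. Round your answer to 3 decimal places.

r = Cov(x,y) / (s_x · s_y) = 32.76 / (3.44 × 24.02)
  = 32.76 / 82.6288 ≈ 0.396

0.396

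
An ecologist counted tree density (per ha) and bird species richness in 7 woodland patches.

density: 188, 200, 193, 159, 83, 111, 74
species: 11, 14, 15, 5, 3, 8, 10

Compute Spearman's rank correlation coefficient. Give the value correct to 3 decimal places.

0.714

Rank density: 5, 7, 6, 4, 2, 3, 1
Rank species: 5, 6, 7, 2, 1, 3, 4
d = rank(density) − rank(species): 0, 1, -1, 2, 1, 0, -3; Σd² = 16
ρ = 1 − 6Σd² / [n(n²−1)] = 1 − 6×16 / (7×48) = 1 − 96/336 ≈ 0.714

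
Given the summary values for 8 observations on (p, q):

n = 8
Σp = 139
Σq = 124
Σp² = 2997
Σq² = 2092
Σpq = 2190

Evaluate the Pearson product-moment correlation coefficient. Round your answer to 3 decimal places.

0.113

r = (nΣpq − ΣpΣq) / √[(nΣp² − (Σp)²)(nΣq² − (Σq)²)]
Numerator: 8×2190 − 139×124 = 284
Denominator: √[(23976 − 19321)(16736 − 15376)] = √[4655 × 1360] = 2516.1081
r = 284 / 2516.1081 ≈ 0.113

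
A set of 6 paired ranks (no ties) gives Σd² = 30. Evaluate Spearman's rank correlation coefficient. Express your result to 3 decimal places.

0.143

ρ = 1 − 6Σd² / [n(n²−1)] = 1 − 6×30 / (6×35)
  = 1 − 180/210 = 1 − 0.8571 ≈ 0.143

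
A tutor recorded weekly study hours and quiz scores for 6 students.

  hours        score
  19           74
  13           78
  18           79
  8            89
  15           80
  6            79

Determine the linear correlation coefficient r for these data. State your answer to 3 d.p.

-0.604

n = 6, Σx = 79, Σy = 479, Σx² = 1179, Σy² = 38363, Σxy = 6228
nΣxy − ΣxΣy = 37368 − 37841 = -473
nΣx² − (Σx)² = 7074 − 6241 = 833; nΣy² − (Σy)² = 230178 − 229441 = 737
r = -473 / √(833 × 737) = -473 / 783.5311 ≈ -0.604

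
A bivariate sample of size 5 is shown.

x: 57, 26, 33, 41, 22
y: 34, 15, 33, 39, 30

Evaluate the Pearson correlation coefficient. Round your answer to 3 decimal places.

n = 5, Σx = 179, Σy = 151, Σx² = 7179, Σy² = 4891, Σxy = 5676
nΣxy − ΣxΣy = 28380 − 27029 = 1351
nΣx² − (Σx)² = 35895 − 32041 = 3854; nΣy² − (Σy)² = 24455 − 22801 = 1654
r = 1351 / √(3854 × 1654) = 1351 / 2524.7804 ≈ 0.535

0.535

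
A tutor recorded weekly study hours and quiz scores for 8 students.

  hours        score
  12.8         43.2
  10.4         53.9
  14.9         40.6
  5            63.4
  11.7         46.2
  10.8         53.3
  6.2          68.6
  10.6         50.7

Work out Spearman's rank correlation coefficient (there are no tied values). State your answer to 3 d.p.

-0.952

Rank hours: 7, 3, 8, 1, 6, 5, 2, 4
Rank score: 2, 6, 1, 7, 3, 5, 8, 4
d = rank(hours) − rank(score): 5, -3, 7, -6, 3, 0, -6, 0; Σd² = 164
ρ = 1 − 6Σd² / [n(n²−1)] = 1 − 6×164 / (8×63) = 1 − 984/504 ≈ -0.952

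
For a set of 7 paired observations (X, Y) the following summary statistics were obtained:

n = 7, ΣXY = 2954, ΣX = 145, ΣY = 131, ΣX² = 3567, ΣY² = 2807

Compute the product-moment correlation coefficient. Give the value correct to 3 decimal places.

0.537

r = (nΣXY − ΣXΣY) / √[(nΣX² − (ΣX)²)(nΣY² − (ΣY)²)]
Numerator: 7×2954 − 145×131 = 1683
Denominator: √[(24969 − 21025)(19649 − 17161)] = √[3944 × 2488] = 3132.5185
r = 1683 / 3132.5185 ≈ 0.537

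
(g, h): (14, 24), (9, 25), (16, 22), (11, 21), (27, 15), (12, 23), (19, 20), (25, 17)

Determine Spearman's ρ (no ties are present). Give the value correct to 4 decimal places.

Rank g: 4, 1, 5, 2, 8, 3, 6, 7
Rank h: 7, 8, 5, 4, 1, 6, 3, 2
d = rank(g) − rank(h): -3, -7, 0, -2, 7, -3, 3, 5; Σd² = 154
ρ = 1 − 6Σd² / [n(n²−1)] = 1 − 6×154 / (8×63) = 1 − 924/504 ≈ -0.8333

-0.8333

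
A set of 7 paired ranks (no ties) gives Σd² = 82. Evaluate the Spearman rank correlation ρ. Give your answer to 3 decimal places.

ρ = 1 − 6Σd² / [n(n²−1)] = 1 − 6×82 / (7×48)
  = 1 − 492/336 = 1 − 1.4643 ≈ -0.464

-0.464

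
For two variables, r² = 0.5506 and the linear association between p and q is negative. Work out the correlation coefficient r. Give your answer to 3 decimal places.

-0.742

|r| = √0.5506 = 0.742
The association is negative, so r = −0.742.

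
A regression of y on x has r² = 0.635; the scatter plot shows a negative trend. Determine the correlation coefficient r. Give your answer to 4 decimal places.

|r| = √0.635 = 0.7969
The association is negative, so r = −0.7969.

-0.7969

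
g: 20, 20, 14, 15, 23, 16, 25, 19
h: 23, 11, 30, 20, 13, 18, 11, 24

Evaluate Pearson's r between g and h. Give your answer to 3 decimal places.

n = 8, Σg = 152, Σh = 150, Σg² = 2992, Σh² = 3140, Σgh = 2718
nΣgh − ΣgΣh = 21744 − 22800 = -1056
nΣg² − (Σg)² = 23936 − 23104 = 832; nΣh² − (Σh)² = 25120 − 22500 = 2620
r = -1056 / √(832 × 2620) = -1056 / 1476.4281 ≈ -0.715

-0.715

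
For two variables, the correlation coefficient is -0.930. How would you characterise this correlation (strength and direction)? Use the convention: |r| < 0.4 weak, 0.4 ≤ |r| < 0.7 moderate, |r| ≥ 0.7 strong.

strong negative

r = -0.930 < 0 so the relationship is negative.
|r| = 0.930, which falls in the strong range.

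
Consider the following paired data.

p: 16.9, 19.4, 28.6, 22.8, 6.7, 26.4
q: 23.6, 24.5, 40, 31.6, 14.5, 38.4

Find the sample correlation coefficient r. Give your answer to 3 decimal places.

n = 6, Σp = 120.8, Σq = 172.6, Σp² = 2741.62, Σq² = 5440.58, Σpq = 3849.53
nΣpq − ΣpΣq = 23097.18 − 20850.08 = 2247.1
nΣp² − (Σp)² = 16449.72 − 14592.64 = 1857.08; nΣq² − (Σq)² = 32643.48 − 29790.76 = 2852.72
r = 2247.1 / √(1857.08 × 2852.72) = 2247.1 / 2301.6797 ≈ 0.976

0.976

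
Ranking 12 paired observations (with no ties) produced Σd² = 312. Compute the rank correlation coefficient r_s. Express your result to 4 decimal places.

-0.0909

ρ = 1 − 6Σd² / [n(n²−1)] = 1 − 6×312 / (12×143)
  = 1 − 1872/1716 = 1 − 1.09091 ≈ -0.0909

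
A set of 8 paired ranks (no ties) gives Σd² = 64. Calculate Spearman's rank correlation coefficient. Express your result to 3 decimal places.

0.238

ρ = 1 − 6Σd² / [n(n²−1)] = 1 − 6×64 / (8×63)
  = 1 − 384/504 = 1 − 0.7619 ≈ 0.238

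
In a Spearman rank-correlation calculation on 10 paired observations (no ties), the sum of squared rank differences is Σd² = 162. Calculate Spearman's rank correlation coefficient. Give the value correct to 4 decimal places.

ρ = 1 − 6Σd² / [n(n²−1)] = 1 − 6×162 / (10×99)
  = 1 − 972/990 = 1 − 0.98182 ≈ 0.0182

0.0182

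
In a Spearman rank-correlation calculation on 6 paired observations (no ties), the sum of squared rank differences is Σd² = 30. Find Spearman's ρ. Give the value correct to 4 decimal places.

0.1429

ρ = 1 − 6Σd² / [n(n²−1)] = 1 − 6×30 / (6×35)
  = 1 − 180/210 = 1 − 0.85714 ≈ 0.1429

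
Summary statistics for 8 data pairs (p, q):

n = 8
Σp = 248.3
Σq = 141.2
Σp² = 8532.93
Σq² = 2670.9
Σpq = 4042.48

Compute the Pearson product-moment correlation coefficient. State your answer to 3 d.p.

-0.885

r = (nΣpq − ΣpΣq) / √[(nΣp² − (Σp)²)(nΣq² − (Σq)²)]
Numerator: 8×4042.48 − 248.3×141.2 = -2720.12
Denominator: √[(68263.44 − 61652.89)(21367.2 − 19937.44)] = √[6610.55 × 1429.76] = 3074.3292
r = -2720.12 / 3074.3292 ≈ -0.885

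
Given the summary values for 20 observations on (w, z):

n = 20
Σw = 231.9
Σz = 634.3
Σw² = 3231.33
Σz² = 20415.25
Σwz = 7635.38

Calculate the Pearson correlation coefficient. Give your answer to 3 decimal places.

r = (nΣwz − ΣwΣz) / √[(nΣw² − (Σw)²)(nΣz² − (Σz)²)]
Numerator: 20×7635.38 − 231.9×634.3 = 5613.43
Denominator: √[(64626.6 − 53777.61)(408305 − 402336.49)] = √[10848.99 × 5968.51] = 8046.8817
r = 5613.43 / 8046.8817 ≈ 0.698

0.698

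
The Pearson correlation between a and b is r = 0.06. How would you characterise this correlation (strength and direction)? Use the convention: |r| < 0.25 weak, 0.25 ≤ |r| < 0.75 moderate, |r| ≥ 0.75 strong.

r = 0.06 > 0 so the relationship is positive.
|r| = 0.06, which falls in the weak range.

weak positive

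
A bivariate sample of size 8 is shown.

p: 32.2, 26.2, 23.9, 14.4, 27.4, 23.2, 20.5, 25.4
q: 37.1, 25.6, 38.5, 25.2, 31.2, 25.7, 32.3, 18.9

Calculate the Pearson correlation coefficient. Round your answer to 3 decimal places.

0.323

n = 8, Σp = 193.2, Σq = 234.5, Σp² = 4856.26, Σq² = 7183.49, Σpq = 5741.7
nΣpq − ΣpΣq = 45933.6 − 45305.4 = 628.2
nΣp² − (Σp)² = 38850.08 − 37326.24 = 1523.84; nΣq² − (Σq)² = 57467.92 − 54990.25 = 2477.67
r = 628.2 / √(1523.84 × 2477.67) = 628.2 / 1943.0833 ≈ 0.323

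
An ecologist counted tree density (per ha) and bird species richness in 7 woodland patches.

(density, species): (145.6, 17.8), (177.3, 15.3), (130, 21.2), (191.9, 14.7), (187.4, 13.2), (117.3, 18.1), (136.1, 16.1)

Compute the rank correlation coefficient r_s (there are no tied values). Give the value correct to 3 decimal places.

Rank density: 4, 5, 2, 7, 6, 1, 3
Rank species: 5, 3, 7, 2, 1, 6, 4
d = rank(density) − rank(species): -1, 2, -5, 5, 5, -5, -1; Σd² = 106
ρ = 1 − 6Σd² / [n(n²−1)] = 1 − 6×106 / (7×48) = 1 − 636/336 ≈ -0.893

-0.893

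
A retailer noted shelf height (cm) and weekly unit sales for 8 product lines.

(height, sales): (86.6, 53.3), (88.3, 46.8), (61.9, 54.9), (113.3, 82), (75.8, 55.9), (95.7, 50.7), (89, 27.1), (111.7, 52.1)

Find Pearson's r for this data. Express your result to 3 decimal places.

n = 8, Σx = 722.3, Σy = 422.8, Σx² = 67266.97, Σy² = 23913.26, Σxy = 38757.81
nΣxy − ΣxΣy = 310062.48 − 305388.44 = 4674.04
nΣx² − (Σx)² = 538135.76 − 521717.29 = 16418.47; nΣy² − (Σy)² = 191306.08 − 178759.84 = 12546.24
r = 4674.04 / √(16418.47 × 12546.24) = 4674.04 / 14352.3540 ≈ 0.326

0.326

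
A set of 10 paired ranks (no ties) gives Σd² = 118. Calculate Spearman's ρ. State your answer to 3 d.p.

0.285

ρ = 1 − 6Σd² / [n(n²−1)] = 1 − 6×118 / (10×99)
  = 1 − 708/990 = 1 − 0.7152 ≈ 0.285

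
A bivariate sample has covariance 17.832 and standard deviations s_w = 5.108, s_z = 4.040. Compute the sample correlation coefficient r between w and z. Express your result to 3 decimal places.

r = Cov(w,z) / (s_w · s_z) = 17.832 / (5.108 × 4.040)
  = 17.832 / 20.6363 ≈ 0.864

0.864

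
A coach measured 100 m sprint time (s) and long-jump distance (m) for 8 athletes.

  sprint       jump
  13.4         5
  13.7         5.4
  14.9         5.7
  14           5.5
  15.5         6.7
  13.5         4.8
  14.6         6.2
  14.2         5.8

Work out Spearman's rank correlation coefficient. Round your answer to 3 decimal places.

0.905

Rank sprint: 1, 3, 7, 4, 8, 2, 6, 5
Rank jump: 2, 3, 5, 4, 8, 1, 7, 6
d = rank(sprint) − rank(jump): -1, 0, 2, 0, 0, 1, -1, -1; Σd² = 8
ρ = 1 − 6Σd² / [n(n²−1)] = 1 − 6×8 / (8×63) = 1 − 48/504 ≈ 0.905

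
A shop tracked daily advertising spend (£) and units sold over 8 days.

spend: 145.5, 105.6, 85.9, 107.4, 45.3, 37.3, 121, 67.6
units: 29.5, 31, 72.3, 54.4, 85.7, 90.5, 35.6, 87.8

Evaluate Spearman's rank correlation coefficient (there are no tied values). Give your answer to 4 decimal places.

-0.9048

Rank spend: 8, 5, 4, 6, 2, 1, 7, 3
Rank units: 1, 2, 5, 4, 6, 8, 3, 7
d = rank(spend) − rank(units): 7, 3, -1, 2, -4, -7, 4, -4; Σd² = 160
ρ = 1 − 6Σd² / [n(n²−1)] = 1 − 6×160 / (8×63) = 1 − 960/504 ≈ -0.9048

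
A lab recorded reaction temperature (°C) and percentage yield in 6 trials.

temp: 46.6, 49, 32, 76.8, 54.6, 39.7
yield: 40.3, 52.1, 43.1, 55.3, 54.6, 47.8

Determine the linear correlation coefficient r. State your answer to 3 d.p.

n = 6, Σx = 298.7, Σy = 293.2, Σx² = 16052.05, Σy² = 14520.2, Σxy = 14935.94
nΣxy − ΣxΣy = 89615.64 − 87578.84 = 2036.8
nΣx² − (Σx)² = 96312.3 − 89221.69 = 7090.61; nΣy² − (Σy)² = 87121.2 − 85966.24 = 1154.96
r = 2036.8 / √(7090.61 × 1154.96) = 2036.8 / 2861.7077 ≈ 0.712

0.712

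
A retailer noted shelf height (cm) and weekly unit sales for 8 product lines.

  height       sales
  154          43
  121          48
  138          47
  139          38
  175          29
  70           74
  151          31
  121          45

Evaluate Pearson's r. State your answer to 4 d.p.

n = 8, Σx = 1069, Σy = 355, Σx² = 149689, Σy² = 17109, Σxy = 44579
nΣxy − ΣxΣy = 356632 − 379495 = -22863
nΣx² − (Σx)² = 1197512 − 1142761 = 54751; nΣy² − (Σy)² = 136872 − 126025 = 10847
r = -22863 / √(54751 × 10847) = -22863 / 24369.7373 ≈ -0.9382

-0.9382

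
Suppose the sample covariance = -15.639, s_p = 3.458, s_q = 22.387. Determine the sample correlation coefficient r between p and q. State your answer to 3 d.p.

-0.202

r = Cov(p,q) / (s_p · s_q) = -15.639 / (3.458 × 22.387)
  = -15.639 / 77.4142 ≈ -0.202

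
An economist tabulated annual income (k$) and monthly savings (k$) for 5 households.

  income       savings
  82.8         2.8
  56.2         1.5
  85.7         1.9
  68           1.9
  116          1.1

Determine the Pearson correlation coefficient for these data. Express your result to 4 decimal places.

-0.2855

n = 5, Σx = 408.7, Σy = 9.2, Σx² = 35438.77, Σy² = 18.52, Σxy = 735.77
nΣxy − ΣxΣy = 3678.85 − 3760.04 = -81.19
nΣx² − (Σx)² = 177193.85 − 167035.69 = 10158.16; nΣy² − (Σy)² = 92.6 − 84.64 = 7.96
r = -81.19 / √(10158.16 × 7.96) = -81.19 / 284.3571 ≈ -0.2855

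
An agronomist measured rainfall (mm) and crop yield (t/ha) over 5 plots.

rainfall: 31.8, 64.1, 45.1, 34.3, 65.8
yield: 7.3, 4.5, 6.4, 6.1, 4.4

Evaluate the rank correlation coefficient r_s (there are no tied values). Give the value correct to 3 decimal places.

Rank rainfall: 1, 4, 3, 2, 5
Rank yield: 5, 2, 4, 3, 1
d = rank(rainfall) − rank(yield): -4, 2, -1, -1, 4; Σd² = 38
ρ = 1 − 6Σd² / [n(n²−1)] = 1 − 6×38 / (5×24) = 1 − 228/120 ≈ -0.900

-0.900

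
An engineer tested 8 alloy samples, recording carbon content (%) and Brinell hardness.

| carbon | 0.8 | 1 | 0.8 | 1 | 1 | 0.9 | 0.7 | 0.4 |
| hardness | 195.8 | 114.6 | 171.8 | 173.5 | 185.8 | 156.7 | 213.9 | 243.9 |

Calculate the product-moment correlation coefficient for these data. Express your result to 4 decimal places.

-0.8101

n = 8, Σx = 6.6, Σy = 1456, Σx² = 5.74, Σy² = 275405.24, Σxy = 1156.3
nΣxy − ΣxΣy = 9250.4 − 9609.6 = -359.2
nΣx² − (Σx)² = 45.92 − 43.56 = 2.36; nΣy² − (Σy)² = 2203241.92 − 2119936 = 83305.92
r = -359.2 / √(2.36 × 83305.92) = -359.2 / 443.3982 ≈ -0.8101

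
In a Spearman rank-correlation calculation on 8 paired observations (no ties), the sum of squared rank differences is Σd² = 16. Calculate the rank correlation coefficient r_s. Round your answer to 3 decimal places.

ρ = 1 − 6Σd² / [n(n²−1)] = 1 − 6×16 / (8×63)
  = 1 − 96/504 = 1 − 0.1905 ≈ 0.810

0.810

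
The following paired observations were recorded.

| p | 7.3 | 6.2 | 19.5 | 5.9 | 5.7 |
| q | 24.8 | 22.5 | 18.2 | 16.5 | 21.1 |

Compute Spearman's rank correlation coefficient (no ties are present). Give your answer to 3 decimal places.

0.200

Rank p: 4, 3, 5, 2, 1
Rank q: 5, 4, 2, 1, 3
d = rank(p) − rank(q): -1, -1, 3, 1, -2; Σd² = 16
ρ = 1 − 6Σd² / [n(n²−1)] = 1 − 6×16 / (5×24) = 1 − 96/120 ≈ 0.200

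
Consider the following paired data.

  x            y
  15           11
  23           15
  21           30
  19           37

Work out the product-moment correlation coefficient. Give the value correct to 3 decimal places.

n = 4, Σx = 78, Σy = 93, Σx² = 1556, Σy² = 2615, Σxy = 1843
nΣxy − ΣxΣy = 7372 − 7254 = 118
nΣx² − (Σx)² = 6224 − 6084 = 140; nΣy² − (Σy)² = 10460 − 8649 = 1811
r = 118 / √(140 × 1811) = 118 / 503.5276 ≈ 0.234

0.234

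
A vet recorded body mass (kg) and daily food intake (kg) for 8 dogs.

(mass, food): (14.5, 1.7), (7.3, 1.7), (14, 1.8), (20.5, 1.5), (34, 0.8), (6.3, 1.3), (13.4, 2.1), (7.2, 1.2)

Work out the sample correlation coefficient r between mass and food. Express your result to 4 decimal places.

n = 8, Σx = 117.2, Σy = 12.1, Σx² = 2306.88, Σy² = 19.45, Σxy = 165.18
nΣxy − ΣxΣy = 1321.44 − 1418.12 = -96.68
nΣx² − (Σx)² = 18455.04 − 13735.84 = 4719.2; nΣy² − (Σy)² = 155.6 − 146.41 = 9.19
r = -96.68 / √(4719.2 × 9.19) = -96.68 / 208.2533 ≈ -0.4642

-0.4642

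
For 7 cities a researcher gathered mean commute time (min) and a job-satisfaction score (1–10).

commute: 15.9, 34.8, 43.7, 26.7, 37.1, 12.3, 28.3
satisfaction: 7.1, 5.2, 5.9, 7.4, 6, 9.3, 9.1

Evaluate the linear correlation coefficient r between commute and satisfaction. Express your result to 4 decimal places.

n = 7, Σx = 198.8, Σy = 50, Σx² = 6415.02, Σy² = 372.32, Σxy = 1343.78
nΣxy − ΣxΣy = 9406.46 − 9940 = -533.54
nΣx² − (Σx)² = 44905.14 − 39521.44 = 5383.7; nΣy² − (Σy)² = 2606.24 − 2500 = 106.24
r = -533.54 / √(5383.7 × 106.24) = -533.54 / 756.2832 ≈ -0.7055

-0.7055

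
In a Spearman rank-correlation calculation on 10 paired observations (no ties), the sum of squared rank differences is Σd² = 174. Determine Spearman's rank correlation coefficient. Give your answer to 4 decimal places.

ρ = 1 − 6Σd² / [n(n²−1)] = 1 − 6×174 / (10×99)
  = 1 − 1044/990 = 1 − 1.05455 ≈ -0.0545

-0.0545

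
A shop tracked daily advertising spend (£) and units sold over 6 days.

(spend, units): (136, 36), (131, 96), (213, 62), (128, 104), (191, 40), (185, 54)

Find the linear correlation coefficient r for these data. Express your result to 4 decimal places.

-0.5089

n = 6, Σx = 984, Σy = 392, Σx² = 168116, Σy² = 29688, Σxy = 61620
nΣxy − ΣxΣy = 369720 − 385728 = -16008
nΣx² − (Σx)² = 1008696 − 968256 = 40440; nΣy² − (Σy)² = 178128 − 153664 = 24464
r = -16008 / √(40440 × 24464) = -16008 / 31453.5238 ≈ -0.5089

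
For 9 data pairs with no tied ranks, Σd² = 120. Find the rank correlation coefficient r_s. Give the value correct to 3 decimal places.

0.000

ρ = 1 − 6Σd² / [n(n²−1)] = 1 − 6×120 / (9×80)
  = 1 − 720/720 = 1 − 1.0000 ≈ 0.000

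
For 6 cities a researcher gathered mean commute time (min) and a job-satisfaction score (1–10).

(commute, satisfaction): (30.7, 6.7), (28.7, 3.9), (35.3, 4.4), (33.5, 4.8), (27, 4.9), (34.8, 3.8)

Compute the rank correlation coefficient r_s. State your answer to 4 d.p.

-0.4286

Rank commute: 3, 2, 6, 4, 1, 5
Rank satisfaction: 6, 2, 3, 4, 5, 1
d = rank(commute) − rank(satisfaction): -3, 0, 3, 0, -4, 4; Σd² = 50
ρ = 1 − 6Σd² / [n(n²−1)] = 1 − 6×50 / (6×35) = 1 − 300/210 ≈ -0.4286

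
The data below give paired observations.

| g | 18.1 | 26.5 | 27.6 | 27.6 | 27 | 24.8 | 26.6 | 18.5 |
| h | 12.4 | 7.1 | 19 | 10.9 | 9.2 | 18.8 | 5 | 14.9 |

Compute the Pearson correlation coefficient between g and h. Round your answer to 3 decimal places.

n = 8, Σg = 196.7, Σh = 97.3, Σg² = 4947.23, Σh² = 1369.07, Σgh = 2361.12
nΣgh − ΣgΣh = 18888.96 − 19138.91 = -249.95
nΣg² − (Σg)² = 39577.84 − 38690.89 = 886.95; nΣh² − (Σh)² = 10952.56 − 9467.29 = 1485.27
r = -249.95 / √(886.95 × 1485.27) = -249.95 / 1147.7631 ≈ -0.218

-0.218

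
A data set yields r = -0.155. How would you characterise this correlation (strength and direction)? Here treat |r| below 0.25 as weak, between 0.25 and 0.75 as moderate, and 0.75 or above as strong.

weak negative

r = -0.155 < 0 so the relationship is negative.
|r| = 0.155, which falls in the weak range.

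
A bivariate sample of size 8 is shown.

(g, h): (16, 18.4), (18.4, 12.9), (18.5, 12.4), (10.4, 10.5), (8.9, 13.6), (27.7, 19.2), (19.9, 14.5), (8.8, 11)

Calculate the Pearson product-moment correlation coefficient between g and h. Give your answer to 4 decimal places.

n = 8, Σg = 128.6, Σh = 112.5, Σg² = 2364.92, Σh² = 1653.83, Σgh = 1908.59
nΣgh − ΣgΣh = 15268.72 − 14467.5 = 801.22
nΣg² − (Σg)² = 18919.36 − 16537.96 = 2381.4; nΣh² − (Σh)² = 13230.64 − 12656.25 = 574.39
r = 801.22 / √(2381.4 × 574.39) = 801.22 / 1169.5522 ≈ 0.6851

0.6851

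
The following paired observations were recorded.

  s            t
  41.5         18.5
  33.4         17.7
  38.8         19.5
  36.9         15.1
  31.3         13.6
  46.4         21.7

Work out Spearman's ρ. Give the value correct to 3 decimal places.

Rank s: 5, 2, 4, 3, 1, 6
Rank t: 4, 3, 5, 2, 1, 6
d = rank(s) − rank(t): 1, -1, -1, 1, 0, 0; Σd² = 4
ρ = 1 − 6Σd² / [n(n²−1)] = 1 − 6×4 / (6×35) = 1 − 24/210 ≈ 0.886

0.886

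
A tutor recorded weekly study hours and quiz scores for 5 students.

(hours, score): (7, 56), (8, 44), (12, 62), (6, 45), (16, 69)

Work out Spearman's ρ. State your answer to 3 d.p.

Rank hours: 2, 3, 4, 1, 5
Rank score: 3, 1, 4, 2, 5
d = rank(hours) − rank(score): -1, 2, 0, -1, 0; Σd² = 6
ρ = 1 − 6Σd² / [n(n²−1)] = 1 − 6×6 / (5×24) = 1 − 36/120 ≈ 0.700

0.700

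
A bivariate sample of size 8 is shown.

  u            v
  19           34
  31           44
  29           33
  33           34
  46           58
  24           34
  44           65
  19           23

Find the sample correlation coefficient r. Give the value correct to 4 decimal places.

n = 8, Σu = 245, Σv = 325, Σu² = 8241, Σv² = 14611, Σuv = 10870
nΣuv − ΣuΣv = 86960 − 79625 = 7335
nΣu² − (Σu)² = 65928 − 60025 = 5903; nΣv² − (Σv)² = 116888 − 105625 = 11263
r = 7335 / √(5903 × 11263) = 7335 / 8153.8634 ≈ 0.8996

0.8996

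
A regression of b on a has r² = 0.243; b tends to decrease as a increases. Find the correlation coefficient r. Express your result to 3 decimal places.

-0.493

|r| = √0.243 = 0.493
The association is negative, so r = −0.493.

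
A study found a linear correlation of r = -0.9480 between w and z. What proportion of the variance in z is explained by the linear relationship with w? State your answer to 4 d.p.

r² = (-0.9480)² = 0.8987

0.8987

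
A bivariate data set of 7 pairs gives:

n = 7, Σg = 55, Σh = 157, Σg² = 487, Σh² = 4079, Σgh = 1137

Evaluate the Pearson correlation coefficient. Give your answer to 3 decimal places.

r = (nΣgh − ΣgΣh) / √[(nΣg² − (Σg)²)(nΣh² − (Σh)²)]
Numerator: 7×1137 − 55×157 = -676
Denominator: √[(3409 − 3025)(28553 − 24649)] = √[384 × 3904] = 1224.3921
r = -676 / 1224.3921 ≈ -0.552

-0.552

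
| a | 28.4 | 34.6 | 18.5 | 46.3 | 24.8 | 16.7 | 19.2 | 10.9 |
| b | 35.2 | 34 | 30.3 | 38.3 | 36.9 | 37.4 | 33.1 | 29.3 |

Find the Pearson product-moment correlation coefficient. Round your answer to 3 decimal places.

0.623

n = 8, Σa = 199.4, Σb = 274.5, Σa² = 5871.04, Σb² = 9494.49, Σab = 7004.51
nΣab − ΣaΣb = 56036.08 − 54735.3 = 1300.78
nΣa² − (Σa)² = 46968.32 − 39760.36 = 7207.96; nΣb² − (Σb)² = 75955.92 − 75350.25 = 605.67
r = 1300.78 / √(7207.96 × 605.67) = 1300.78 / 2089.4126 ≈ 0.623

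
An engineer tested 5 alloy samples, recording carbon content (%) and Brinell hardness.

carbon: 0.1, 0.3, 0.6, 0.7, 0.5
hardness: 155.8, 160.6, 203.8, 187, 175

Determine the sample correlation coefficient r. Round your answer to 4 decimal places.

n = 5, Σx = 2.2, Σy = 882.2, Σx² = 1.2, Σy² = 157194.44, Σxy = 404.44
nΣxy − ΣxΣy = 2022.2 − 1940.84 = 81.36
nΣx² − (Σx)² = 6 − 4.84 = 1.16; nΣy² − (Σy)² = 785972.2 − 778276.84 = 7695.36
r = 81.36 / √(1.16 × 7695.36) = 81.36 / 94.4808 ≈ 0.8611

0.8611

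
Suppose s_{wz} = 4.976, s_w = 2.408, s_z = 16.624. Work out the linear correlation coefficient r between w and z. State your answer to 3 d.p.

r = Cov(w,z) / (s_w · s_z) = 4.976 / (2.408 × 16.624)
  = 4.976 / 40.0306 ≈ 0.124

0.124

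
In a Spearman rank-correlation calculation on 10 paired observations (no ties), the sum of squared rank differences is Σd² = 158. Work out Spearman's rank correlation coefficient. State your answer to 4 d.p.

ρ = 1 − 6Σd² / [n(n²−1)] = 1 − 6×158 / (10×99)
  = 1 − 948/990 = 1 − 0.95758 ≈ 0.0424

0.0424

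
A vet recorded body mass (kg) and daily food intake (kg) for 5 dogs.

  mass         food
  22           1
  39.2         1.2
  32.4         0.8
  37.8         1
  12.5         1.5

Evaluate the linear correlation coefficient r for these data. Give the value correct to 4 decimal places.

n = 5, Σx = 143.9, Σy = 5.5, Σx² = 4655.49, Σy² = 6.33, Σxy = 151.51
nΣxy − ΣxΣy = 757.55 − 791.45 = -33.9
nΣx² − (Σx)² = 23277.45 − 20707.21 = 2570.24; nΣy² − (Σy)² = 31.65 − 30.25 = 1.4
r = -33.9 / √(2570.24 × 1.4) = -33.9 / 59.9861 ≈ -0.5651

-0.5651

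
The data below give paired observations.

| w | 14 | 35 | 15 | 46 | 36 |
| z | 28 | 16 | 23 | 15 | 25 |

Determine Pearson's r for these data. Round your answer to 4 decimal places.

-0.7408

n = 5, Σw = 146, Σz = 107, Σw² = 5058, Σz² = 2419, Σwz = 2887
nΣwz − ΣwΣz = 14435 − 15622 = -1187
nΣw² − (Σw)² = 25290 − 21316 = 3974; nΣz² − (Σz)² = 12095 − 11449 = 646
r = -1187 / √(3974 × 646) = -1187 / 1602.2497 ≈ -0.7408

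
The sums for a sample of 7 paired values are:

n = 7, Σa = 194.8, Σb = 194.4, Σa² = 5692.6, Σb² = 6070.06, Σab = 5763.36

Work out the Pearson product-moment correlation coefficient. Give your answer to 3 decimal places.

r = (nΣab − ΣaΣb) / √[(nΣa² − (Σa)²)(nΣb² − (Σb)²)]
Numerator: 7×5763.36 − 194.8×194.4 = 2474.4
Denominator: √[(39848.2 − 37947.04)(42490.42 − 37791.36)] = √[1901.16 × 4699.06] = 2988.9237
r = 2474.4 / 2988.9237 ≈ 0.828

0.828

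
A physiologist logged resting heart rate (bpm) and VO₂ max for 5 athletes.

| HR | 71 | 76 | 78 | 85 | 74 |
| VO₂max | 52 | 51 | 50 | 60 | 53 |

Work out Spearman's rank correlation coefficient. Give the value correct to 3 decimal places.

0.100

Rank HR: 1, 3, 4, 5, 2
Rank VO₂max: 3, 2, 1, 5, 4
d = rank(HR) − rank(VO₂max): -2, 1, 3, 0, -2; Σd² = 18
ρ = 1 − 6Σd² / [n(n²−1)] = 1 − 6×18 / (5×24) = 1 − 108/120 ≈ 0.100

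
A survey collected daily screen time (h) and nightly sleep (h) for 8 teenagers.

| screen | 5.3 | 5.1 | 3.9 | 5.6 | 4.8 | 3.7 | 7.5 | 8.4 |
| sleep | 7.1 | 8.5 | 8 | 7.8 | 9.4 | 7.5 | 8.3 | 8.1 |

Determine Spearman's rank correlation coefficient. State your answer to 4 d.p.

Rank screen: 5, 4, 2, 6, 3, 1, 7, 8
Rank sleep: 1, 7, 4, 3, 8, 2, 6, 5
d = rank(screen) − rank(sleep): 4, -3, -2, 3, -5, -1, 1, 3; Σd² = 74
ρ = 1 − 6Σd² / [n(n²−1)] = 1 − 6×74 / (8×63) = 1 − 444/504 ≈ 0.1190

0.1190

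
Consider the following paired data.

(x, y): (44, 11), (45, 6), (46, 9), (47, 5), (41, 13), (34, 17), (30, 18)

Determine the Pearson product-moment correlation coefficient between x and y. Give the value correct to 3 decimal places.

-0.933

n = 7, Σx = 287, Σy = 79, Σx² = 12023, Σy² = 1045, Σxy = 3054
nΣxy − ΣxΣy = 21378 − 22673 = -1295
nΣx² − (Σx)² = 84161 − 82369 = 1792; nΣy² − (Σy)² = 7315 − 6241 = 1074
r = -1295 / √(1792 × 1074) = -1295 / 1387.3024 ≈ -0.933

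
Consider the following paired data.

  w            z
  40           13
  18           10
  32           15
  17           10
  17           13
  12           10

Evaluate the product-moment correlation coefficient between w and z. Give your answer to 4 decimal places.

0.7052

n = 6, Σw = 136, Σz = 71, Σw² = 3670, Σz² = 863, Σwz = 1691
nΣwz − ΣwΣz = 10146 − 9656 = 490
nΣw² − (Σw)² = 22020 − 18496 = 3524; nΣz² − (Σz)² = 5178 − 5041 = 137
r = 490 / √(3524 × 137) = 490 / 694.8295 ≈ 0.7052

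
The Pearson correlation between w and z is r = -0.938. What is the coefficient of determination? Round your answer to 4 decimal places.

0.8798

r² = (-0.938)² = 0.8798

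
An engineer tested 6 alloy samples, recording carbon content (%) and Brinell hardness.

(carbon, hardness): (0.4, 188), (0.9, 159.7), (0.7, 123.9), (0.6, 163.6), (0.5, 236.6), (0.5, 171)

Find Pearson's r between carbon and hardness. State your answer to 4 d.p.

n = 6, Σx = 3.6, Σy = 1042.8, Σx² = 2.32, Σy² = 188184.82, Σxy = 607.62
nΣxy − ΣxΣy = 3645.72 − 3754.08 = -108.36
nΣx² − (Σx)² = 13.92 − 12.96 = 0.96; nΣy² − (Σy)² = 1129108.92 − 1087431.84 = 41677.08
r = -108.36 / √(0.96 × 41677.08) = -108.36 / 200.0250 ≈ -0.5417

-0.5417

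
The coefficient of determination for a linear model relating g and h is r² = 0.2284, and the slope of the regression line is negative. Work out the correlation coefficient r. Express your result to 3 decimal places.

-0.478

|r| = √0.2284 = 0.478
The association is negative, so r = −0.478.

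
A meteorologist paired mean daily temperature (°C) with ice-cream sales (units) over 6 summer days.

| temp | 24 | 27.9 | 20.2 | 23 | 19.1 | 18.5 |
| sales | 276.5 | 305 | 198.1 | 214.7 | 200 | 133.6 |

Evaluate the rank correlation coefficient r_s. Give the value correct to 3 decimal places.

Rank temp: 5, 6, 3, 4, 2, 1
Rank sales: 5, 6, 2, 4, 3, 1
d = rank(temp) − rank(sales): 0, 0, 1, 0, -1, 0; Σd² = 2
ρ = 1 − 6Σd² / [n(n²−1)] = 1 − 6×2 / (6×35) = 1 − 12/210 ≈ 0.943

0.943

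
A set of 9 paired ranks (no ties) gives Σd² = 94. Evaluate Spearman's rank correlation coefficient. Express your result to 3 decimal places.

ρ = 1 − 6Σd² / [n(n²−1)] = 1 − 6×94 / (9×80)
  = 1 − 564/720 = 1 − 0.7833 ≈ 0.217

0.217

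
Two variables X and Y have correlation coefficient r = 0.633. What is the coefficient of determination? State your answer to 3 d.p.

0.401

r² = (0.633)² = 0.401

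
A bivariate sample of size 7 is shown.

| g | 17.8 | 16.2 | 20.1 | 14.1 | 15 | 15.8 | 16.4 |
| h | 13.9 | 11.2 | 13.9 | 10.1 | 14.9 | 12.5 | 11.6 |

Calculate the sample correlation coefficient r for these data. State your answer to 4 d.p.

0.4663

n = 7, Σg = 115.4, Σh = 88.1, Σg² = 1925.7, Σh² = 1126.69, Σgh = 1461.9
nΣgh − ΣgΣh = 10233.3 − 10166.74 = 66.56
nΣg² − (Σg)² = 13479.9 − 13317.16 = 162.74; nΣh² − (Σh)² = 7886.83 − 7761.61 = 125.22
r = 66.56 / √(162.74 × 125.22) = 66.56 / 142.7526 ≈ 0.4663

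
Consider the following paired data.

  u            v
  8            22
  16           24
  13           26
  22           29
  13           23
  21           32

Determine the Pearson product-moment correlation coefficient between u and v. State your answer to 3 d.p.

n = 6, Σu = 93, Σv = 156, Σu² = 1583, Σv² = 4130, Σuv = 2507
nΣuv − ΣuΣv = 15042 − 14508 = 534
nΣu² − (Σu)² = 9498 − 8649 = 849; nΣv² − (Σv)² = 24780 − 24336 = 444
r = 534 / √(849 × 444) = 534 / 613.9674 ≈ 0.870

0.870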